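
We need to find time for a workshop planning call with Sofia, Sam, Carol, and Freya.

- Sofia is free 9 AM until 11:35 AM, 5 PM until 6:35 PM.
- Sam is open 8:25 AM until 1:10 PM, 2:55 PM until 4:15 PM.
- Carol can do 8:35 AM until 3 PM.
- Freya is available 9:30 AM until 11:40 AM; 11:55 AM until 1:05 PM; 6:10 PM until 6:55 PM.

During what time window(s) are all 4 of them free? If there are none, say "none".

Sofia ∩ Sam: 09:00-11:35.
Sofia ∩ Sam ∩ Carol: 09:00-11:35.
Sofia ∩ Sam ∩ Carol ∩ Freya: 09:30-11:35.
Those are the intersection windows.

09:30-11:35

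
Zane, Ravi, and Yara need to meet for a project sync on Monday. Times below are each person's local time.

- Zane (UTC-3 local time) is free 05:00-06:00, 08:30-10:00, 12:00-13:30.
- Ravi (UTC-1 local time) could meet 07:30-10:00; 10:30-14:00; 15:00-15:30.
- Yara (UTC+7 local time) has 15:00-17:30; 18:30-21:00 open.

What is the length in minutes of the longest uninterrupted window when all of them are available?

90

Zane in UTC: 08:00-09:00, 11:30-13:00, 15:00-16:30 (add 3h to convert from UTC-3).
Ravi in UTC: 08:30-11:00, 11:30-15:00, 16:00-16:30 (add 1h to convert from UTC-1).
Yara in UTC: 08:00-10:30, 11:30-14:00 (subtract 7h to convert from UTC+7).
Zane ∩ Ravi: 08:30-09:00, 11:30-13:00, 16:00-16:30.
Zane ∩ Ravi ∩ Yara: 08:30-09:00, 11:30-13:00.
The longest is 11:30-13:00 at 90 minutes.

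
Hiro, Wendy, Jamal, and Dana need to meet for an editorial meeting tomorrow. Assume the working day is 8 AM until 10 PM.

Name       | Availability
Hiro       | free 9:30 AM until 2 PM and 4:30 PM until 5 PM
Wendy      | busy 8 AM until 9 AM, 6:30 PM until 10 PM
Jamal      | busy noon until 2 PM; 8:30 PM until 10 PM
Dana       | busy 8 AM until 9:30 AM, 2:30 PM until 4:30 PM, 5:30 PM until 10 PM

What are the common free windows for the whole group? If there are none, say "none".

09:30-12:00, 16:30-17:00

Hiro free: 09:30-14:00, 16:30-17:00.
Wendy free: 09:00-18:30 (invert busy blocks within the working day).
Jamal free: 08:00-12:00, 14:00-20:30 (invert busy blocks within the working day).
Dana free: 09:30-14:30, 16:30-17:30 (invert busy blocks within the working day).
Hiro ∩ Wendy: 09:30-14:00, 16:30-17:00.
Hiro ∩ Wendy ∩ Jamal: 09:30-12:00, 16:30-17:00.
Hiro ∩ Wendy ∩ Jamal ∩ Dana: 09:30-12:00, 16:30-17:00.
So the common availability across everyone is 09:30-12:00, 16:30-17:00.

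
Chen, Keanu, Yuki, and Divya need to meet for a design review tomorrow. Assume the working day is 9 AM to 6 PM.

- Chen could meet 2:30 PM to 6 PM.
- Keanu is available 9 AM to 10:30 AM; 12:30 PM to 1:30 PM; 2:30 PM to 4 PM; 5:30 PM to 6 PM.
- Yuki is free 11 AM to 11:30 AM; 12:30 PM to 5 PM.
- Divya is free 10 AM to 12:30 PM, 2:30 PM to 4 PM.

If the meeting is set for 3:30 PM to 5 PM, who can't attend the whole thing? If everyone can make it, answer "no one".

Divya, Keanu

Chen: free for 15:30-17:00. Keanu: not fully free for 15:30-17:00. Yuki: free for 15:30-17:00. Divya: not fully free for 15:30-17:00.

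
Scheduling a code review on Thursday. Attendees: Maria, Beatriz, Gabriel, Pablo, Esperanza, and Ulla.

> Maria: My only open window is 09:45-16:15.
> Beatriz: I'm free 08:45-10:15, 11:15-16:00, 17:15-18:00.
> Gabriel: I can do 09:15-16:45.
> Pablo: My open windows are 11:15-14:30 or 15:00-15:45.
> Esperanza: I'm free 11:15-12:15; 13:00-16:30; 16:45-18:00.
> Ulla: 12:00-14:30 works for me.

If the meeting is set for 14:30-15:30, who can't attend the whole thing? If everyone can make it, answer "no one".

Pablo, Ulla

Maria: free for 14:30-15:30. Beatriz: free for 14:30-15:30. Gabriel: free for 14:30-15:30. Pablo: not fully free for 14:30-15:30. Esperanza: free for 14:30-15:30. Ulla: not fully free for 14:30-15:30.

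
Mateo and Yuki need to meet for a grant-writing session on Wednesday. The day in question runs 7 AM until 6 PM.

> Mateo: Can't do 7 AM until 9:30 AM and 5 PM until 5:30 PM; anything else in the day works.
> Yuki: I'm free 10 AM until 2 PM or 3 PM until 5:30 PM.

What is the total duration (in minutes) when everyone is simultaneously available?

360

Mateo free: 09:30-17:00, 17:30-18:00 (invert busy blocks within the working day).
Yuki free: 10:00-14:00, 15:00-17:30.
Mateo ∩ Yuki: 10:00-14:00, 15:00-17:00.
Summing the common windows: 240 + 120 = 360 minutes.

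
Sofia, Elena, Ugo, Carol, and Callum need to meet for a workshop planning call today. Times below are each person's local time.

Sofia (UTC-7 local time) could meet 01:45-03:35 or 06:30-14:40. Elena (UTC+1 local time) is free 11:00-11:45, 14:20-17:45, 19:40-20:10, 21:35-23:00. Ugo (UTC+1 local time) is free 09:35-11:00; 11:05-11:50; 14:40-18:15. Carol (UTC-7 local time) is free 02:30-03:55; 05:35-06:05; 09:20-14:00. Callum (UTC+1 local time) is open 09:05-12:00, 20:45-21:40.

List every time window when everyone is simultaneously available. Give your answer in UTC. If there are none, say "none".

10:05-10:35

Sofia in UTC: 08:45-10:35, 13:30-21:40 (add 7h to convert from UTC-7).
Elena in UTC: 10:00-10:45, 13:20-16:45, 18:40-19:10, 20:35-22:00 (subtract 1h to convert from UTC+1).
Ugo in UTC: 08:35-10:00, 10:05-10:50, 13:40-17:15 (subtract 1h to convert from UTC+1).
Carol in UTC: 09:30-10:55, 12:35-13:05, 16:20-21:00 (add 7h to convert from UTC-7).
Callum in UTC: 08:05-11:00, 19:45-20:40 (subtract 1h to convert from UTC+1).
Sofia ∩ Elena: 10:00-10:35, 13:30-16:45, 18:40-19:10, 20:35-21:40.
Sofia ∩ Elena ∩ Ugo: 10:05-10:35, 13:40-16:45.
Sofia ∩ Elena ∩ Ugo ∩ Carol: 10:05-10:35, 16:20-16:45.
Sofia ∩ Elena ∩ Ugo ∩ Carol ∩ Callum: 10:05-10:35.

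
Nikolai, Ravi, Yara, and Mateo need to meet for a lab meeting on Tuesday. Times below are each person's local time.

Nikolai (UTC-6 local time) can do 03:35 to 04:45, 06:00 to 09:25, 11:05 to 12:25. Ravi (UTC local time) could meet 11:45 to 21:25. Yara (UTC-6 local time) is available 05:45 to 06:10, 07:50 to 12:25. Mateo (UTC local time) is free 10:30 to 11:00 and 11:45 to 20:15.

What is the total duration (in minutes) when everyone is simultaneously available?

Nikolai in UTC: 09:35-10:45, 12:00-15:25, 17:05-18:25 (add 6h to convert from UTC-6).
Ravi in UTC: 11:45-21:25.
Yara in UTC: 11:45-12:10, 13:50-18:25 (add 6h to convert from UTC-6).
Mateo in UTC: 10:30-11:00, 11:45-20:15.
Nikolai ∩ Ravi: 12:00-15:25, 17:05-18:25.
Nikolai ∩ Ravi ∩ Yara: 12:00-12:10, 13:50-15:25, 17:05-18:25.
Nikolai ∩ Ravi ∩ Yara ∩ Mateo: 12:00-12:10, 13:50-15:25, 17:05-18:25.
Those are the intersection windows.
Summing the common windows: 10 + 95 + 80 = 185 minutes.

185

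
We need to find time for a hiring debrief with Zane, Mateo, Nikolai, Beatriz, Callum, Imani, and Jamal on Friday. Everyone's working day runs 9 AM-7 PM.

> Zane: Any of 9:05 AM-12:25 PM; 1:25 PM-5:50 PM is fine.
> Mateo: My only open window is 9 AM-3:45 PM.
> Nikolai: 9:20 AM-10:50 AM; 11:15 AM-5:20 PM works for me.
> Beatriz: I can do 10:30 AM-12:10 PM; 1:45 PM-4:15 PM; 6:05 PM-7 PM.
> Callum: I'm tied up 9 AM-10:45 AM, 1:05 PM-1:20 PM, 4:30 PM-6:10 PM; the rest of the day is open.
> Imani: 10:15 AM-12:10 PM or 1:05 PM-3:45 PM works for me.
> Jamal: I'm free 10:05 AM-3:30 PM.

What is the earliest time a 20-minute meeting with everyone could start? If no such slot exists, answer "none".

11:15

Zane free: 09:05-12:25, 13:25-17:50.
Mateo free: 09:00-15:45.
Nikolai free: 09:20-10:50, 11:15-17:20.
Beatriz free: 10:30-12:10, 13:45-16:15, 18:05-19:00.
Callum free: 10:45-13:05, 13:20-16:30, 18:10-19:00 (invert busy blocks within the working day).
Imani free: 10:15-12:10, 13:05-15:45.
Jamal free: 10:05-15:30.
Zane ∩ Mateo: 09:05-12:25, 13:25-15:45.
Zane ∩ Mateo ∩ Nikolai: 09:20-10:50, 11:15-12:25, 13:25-15:45.
Zane ∩ Mateo ∩ Nikolai ∩ Beatriz: 10:30-10:50, 11:15-12:10, 13:45-15:45.
Zane ∩ Mateo ∩ Nikolai ∩ Beatriz ∩ Callum: 10:45-10:50, 11:15-12:10, 13:45-15:45.
Zane ∩ Mateo ∩ Nikolai ∩ Beatriz ∩ Callum ∩ Imani: 10:45-10:50, 11:15-12:10, 13:45-15:45.
Zane ∩ Mateo ∩ Nikolai ∩ Beatriz ∩ Callum ∩ Imani ∩ Jamal: 10:45-10:50, 11:15-12:10, 13:45-15:30.
The first common window of at least 20 minutes is 11:15-12:10, so the earliest start is 11:15.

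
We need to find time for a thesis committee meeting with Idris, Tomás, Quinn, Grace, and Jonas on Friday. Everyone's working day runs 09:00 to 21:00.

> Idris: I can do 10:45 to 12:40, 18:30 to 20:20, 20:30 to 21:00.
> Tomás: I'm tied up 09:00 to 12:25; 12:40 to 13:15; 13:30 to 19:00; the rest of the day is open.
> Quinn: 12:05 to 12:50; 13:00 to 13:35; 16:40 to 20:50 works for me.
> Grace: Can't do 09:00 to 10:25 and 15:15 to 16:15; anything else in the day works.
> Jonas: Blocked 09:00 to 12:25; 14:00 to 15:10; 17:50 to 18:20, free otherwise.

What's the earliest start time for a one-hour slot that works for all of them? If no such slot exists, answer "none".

Idris free: 10:45-12:40, 18:30-20:20, 20:30-21:00.
Tomás free: 12:25-12:40, 13:15-13:30, 19:00-21:00 (invert busy blocks within the working day).
Quinn free: 12:05-12:50, 13:00-13:35, 16:40-20:50.
Grace free: 10:25-15:15, 16:15-21:00 (invert busy blocks within the working day).
Jonas free: 12:25-14:00, 15:10-17:50, 18:20-21:00 (invert busy blocks within the working day).
Idris ∩ Tomás: 12:25-12:40, 19:00-20:20, 20:30-21:00.
Idris ∩ Tomás ∩ Quinn: 12:25-12:40, 19:00-20:20, 20:30-20:50.
Idris ∩ Tomás ∩ Quinn ∩ Grace: 12:25-12:40, 19:00-20:20, 20:30-20:50.
Idris ∩ Tomás ∩ Quinn ∩ Grace ∩ Jonas: 12:25-12:40, 19:00-20:20, 20:30-20:50.
The first common window of at least 60 minutes is 19:00-20:20, so the earliest start is 19:00.

19:00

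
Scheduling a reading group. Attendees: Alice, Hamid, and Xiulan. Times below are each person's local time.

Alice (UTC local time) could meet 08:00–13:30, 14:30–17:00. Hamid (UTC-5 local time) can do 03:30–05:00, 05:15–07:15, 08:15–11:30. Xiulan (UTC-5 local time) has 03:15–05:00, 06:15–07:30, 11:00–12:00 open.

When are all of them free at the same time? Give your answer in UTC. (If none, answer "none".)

08:30-10:00, 11:15-12:15, 16:00-16:30

Alice in UTC: 08:00-13:30, 14:30-17:00.
Hamid in UTC: 08:30-10:00, 10:15-12:15, 13:15-16:30 (add 5h to convert from UTC-5).
Xiulan in UTC: 08:15-10:00, 11:15-12:30, 16:00-17:00 (add 5h to convert from UTC-5).
Alice ∩ Hamid: 08:30-10:00, 10:15-12:15, 13:15-13:30, 14:30-16:30.
Alice ∩ Hamid ∩ Xiulan: 08:30-10:00, 11:15-12:15, 16:00-16:30.
So the common availability across everyone is 08:30-10:00, 11:15-12:15, 16:00-16:30.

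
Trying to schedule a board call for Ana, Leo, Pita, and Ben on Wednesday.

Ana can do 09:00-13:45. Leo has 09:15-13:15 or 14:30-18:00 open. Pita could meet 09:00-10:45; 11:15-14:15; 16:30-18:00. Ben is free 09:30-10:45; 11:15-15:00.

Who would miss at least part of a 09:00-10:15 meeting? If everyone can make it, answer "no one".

Ana: free for 09:00-10:15. Leo: not fully free for 09:00-10:15. Pita: free for 09:00-10:15. Ben: not fully free for 09:00-10:15.

Ben, Leo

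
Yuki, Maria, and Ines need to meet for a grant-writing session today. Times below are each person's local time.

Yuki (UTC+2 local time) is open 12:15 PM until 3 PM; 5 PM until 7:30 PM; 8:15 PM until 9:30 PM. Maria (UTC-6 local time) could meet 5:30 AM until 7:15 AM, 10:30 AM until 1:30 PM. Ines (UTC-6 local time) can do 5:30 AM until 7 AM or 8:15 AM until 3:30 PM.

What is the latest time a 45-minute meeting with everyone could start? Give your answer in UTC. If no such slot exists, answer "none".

Yuki in UTC: 10:15-13:00, 15:00-17:30, 18:15-19:30 (subtract 2h to convert from UTC+2).
Maria in UTC: 11:30-13:15, 16:30-19:30 (add 6h to convert from UTC-6).
Ines in UTC: 11:30-13:00, 14:15-21:30 (add 6h to convert from UTC-6).
Yuki ∩ Maria: 11:30-13:00, 16:30-17:30, 18:15-19:30.
Yuki ∩ Maria ∩ Ines: 11:30-13:00, 16:30-17:30, 18:15-19:30.
Those are the intersection windows.
The last common window of at least 45 minutes is 18:15-19:30; a 45-minute meeting can start as late as 18:45 and still end by 19:30.

18:45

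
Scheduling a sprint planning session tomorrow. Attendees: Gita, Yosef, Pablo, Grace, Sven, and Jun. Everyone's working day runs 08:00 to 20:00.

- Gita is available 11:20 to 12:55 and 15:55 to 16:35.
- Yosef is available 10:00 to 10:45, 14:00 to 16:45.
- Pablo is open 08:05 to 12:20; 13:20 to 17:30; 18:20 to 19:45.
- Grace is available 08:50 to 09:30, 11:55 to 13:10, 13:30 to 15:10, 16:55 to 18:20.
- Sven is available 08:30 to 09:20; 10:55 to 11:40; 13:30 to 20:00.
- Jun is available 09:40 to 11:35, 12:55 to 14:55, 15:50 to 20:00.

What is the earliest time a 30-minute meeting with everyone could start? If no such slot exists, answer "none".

none

Gita ∩ Yosef: 15:55-16:35.
Gita ∩ Yosef ∩ Pablo: 15:55-16:35.
Gita ∩ Yosef ∩ Pablo ∩ Grace: ∅.
Gita ∩ Yosef ∩ Pablo ∩ Grace ∩ Sven: ∅.
Gita ∩ Yosef ∩ Pablo ∩ Grace ∩ Sven ∩ Jun: ∅.
There is no time when everyone is free.
No common window is at least 30 minutes long.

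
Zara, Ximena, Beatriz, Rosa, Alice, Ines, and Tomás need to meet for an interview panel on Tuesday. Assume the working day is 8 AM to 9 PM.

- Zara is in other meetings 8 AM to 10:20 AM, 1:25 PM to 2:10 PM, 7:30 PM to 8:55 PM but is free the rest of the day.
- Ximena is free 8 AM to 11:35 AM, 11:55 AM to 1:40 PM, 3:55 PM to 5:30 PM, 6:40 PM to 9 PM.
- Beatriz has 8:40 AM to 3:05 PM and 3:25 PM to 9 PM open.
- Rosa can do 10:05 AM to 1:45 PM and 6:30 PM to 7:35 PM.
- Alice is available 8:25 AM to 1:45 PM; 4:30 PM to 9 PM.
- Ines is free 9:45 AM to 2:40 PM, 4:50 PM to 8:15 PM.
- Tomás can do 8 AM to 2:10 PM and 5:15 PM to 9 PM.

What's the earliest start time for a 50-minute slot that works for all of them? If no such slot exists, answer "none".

Zara free: 10:20-13:25, 14:10-19:30, 20:55-21:00 (invert busy blocks within the working day).
Ximena free: 08:00-11:35, 11:55-13:40, 15:55-17:30, 18:40-21:00.
Beatriz free: 08:40-15:05, 15:25-21:00.
Rosa free: 10:05-13:45, 18:30-19:35.
Alice free: 08:25-13:45, 16:30-21:00.
Ines free: 09:45-14:40, 16:50-20:15.
Tomás free: 08:00-14:10, 17:15-21:00.
Zara ∩ Ximena: 10:20-11:35, 11:55-13:25, 15:55-17:30, 18:40-19:30, 20:55-21:00.
Zara ∩ Ximena ∩ Beatriz: 10:20-11:35, 11:55-13:25, 15:55-17:30, 18:40-19:30, 20:55-21:00.
Zara ∩ Ximena ∩ Beatriz ∩ Rosa: 10:20-11:35, 11:55-13:25, 18:40-19:30.
Zara ∩ Ximena ∩ Beatriz ∩ Rosa ∩ Alice: 10:20-11:35, 11:55-13:25, 18:40-19:30.
Zara ∩ Ximena ∩ Beatriz ∩ Rosa ∩ Alice ∩ Ines: 10:20-11:35, 11:55-13:25, 18:40-19:30.
Zara ∩ Ximena ∩ Beatriz ∩ Rosa ∩ Alice ∩ Ines ∩ Tomás: 10:20-11:35, 11:55-13:25, 18:40-19:30.
The first common window of at least 50 minutes is 10:20-11:35, so the earliest start is 10:20.

10:20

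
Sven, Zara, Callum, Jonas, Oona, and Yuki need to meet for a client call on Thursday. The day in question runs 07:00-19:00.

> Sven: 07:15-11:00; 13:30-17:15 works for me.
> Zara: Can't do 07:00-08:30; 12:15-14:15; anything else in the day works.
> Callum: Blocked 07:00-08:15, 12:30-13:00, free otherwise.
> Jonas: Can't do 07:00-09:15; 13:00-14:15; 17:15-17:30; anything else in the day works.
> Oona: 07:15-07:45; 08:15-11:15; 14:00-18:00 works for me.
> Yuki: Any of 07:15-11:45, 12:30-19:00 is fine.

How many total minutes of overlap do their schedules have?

285

Sven free: 07:15-11:00, 13:30-17:15.
Zara free: 08:30-12:15, 14:15-19:00 (invert busy blocks within the working day).
Callum free: 08:15-12:30, 13:00-19:00 (invert busy blocks within the working day).
Jonas free: 09:15-13:00, 14:15-17:15, 17:30-19:00 (invert busy blocks within the working day).
Oona free: 07:15-07:45, 08:15-11:15, 14:00-18:00.
Yuki free: 07:15-11:45, 12:30-19:00.
Sven ∩ Zara: 08:30-11:00, 14:15-17:15.
Sven ∩ Zara ∩ Callum: 08:30-11:00, 14:15-17:15.
Sven ∩ Zara ∩ Callum ∩ Jonas: 09:15-11:00, 14:15-17:15.
Sven ∩ Zara ∩ Callum ∩ Jonas ∩ Oona: 09:15-11:00, 14:15-17:15.
Sven ∩ Zara ∩ Callum ∩ Jonas ∩ Oona ∩ Yuki: 09:15-11:00, 14:15-17:15.
Those are the intersection windows.
Summing the common windows: 105 + 180 = 285 minutes.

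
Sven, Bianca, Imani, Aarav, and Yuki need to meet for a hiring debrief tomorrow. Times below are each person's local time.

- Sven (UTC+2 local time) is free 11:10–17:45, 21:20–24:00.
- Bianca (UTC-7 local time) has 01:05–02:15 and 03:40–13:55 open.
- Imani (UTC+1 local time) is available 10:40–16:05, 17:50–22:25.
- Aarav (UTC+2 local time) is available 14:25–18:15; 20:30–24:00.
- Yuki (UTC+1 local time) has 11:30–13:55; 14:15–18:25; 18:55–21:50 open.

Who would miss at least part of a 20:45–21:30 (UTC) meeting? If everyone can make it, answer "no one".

Sven in UTC: 09:10-15:45, 19:20-22:00 (subtract 2h to convert from UTC+2).
Bianca in UTC: 08:05-09:15, 10:40-20:55 (add 7h to convert from UTC-7).
Imani in UTC: 09:40-15:05, 16:50-21:25 (subtract 1h to convert from UTC+1).
Aarav in UTC: 12:25-16:15, 18:30-22:00 (subtract 2h to convert from UTC+2).
Yuki in UTC: 10:30-12:55, 13:15-17:25, 17:55-20:50 (subtract 1h to convert from UTC+1).
Sven: free for 20:45-21:30. Bianca: not fully free for 20:45-21:30. Imani: not fully free for 20:45-21:30. Aarav: free for 20:45-21:30. Yuki: not fully free for 20:45-21:30.

Bianca, Imani, Yuki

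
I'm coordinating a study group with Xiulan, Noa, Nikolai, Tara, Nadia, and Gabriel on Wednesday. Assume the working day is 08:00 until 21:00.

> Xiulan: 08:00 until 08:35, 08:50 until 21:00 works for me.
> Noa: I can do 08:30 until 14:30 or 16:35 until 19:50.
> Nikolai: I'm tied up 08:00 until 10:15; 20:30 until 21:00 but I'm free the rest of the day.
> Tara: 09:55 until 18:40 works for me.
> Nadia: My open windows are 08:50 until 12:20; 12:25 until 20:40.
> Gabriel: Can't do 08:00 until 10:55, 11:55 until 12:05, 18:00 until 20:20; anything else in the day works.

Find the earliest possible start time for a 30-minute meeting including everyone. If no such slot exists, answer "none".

10:55

Xiulan free: 08:00-08:35, 08:50-21:00.
Noa free: 08:30-14:30, 16:35-19:50.
Nikolai free: 10:15-20:30 (invert busy blocks within the working day).
Tara free: 09:55-18:40.
Nadia free: 08:50-12:20, 12:25-20:40.
Gabriel free: 10:55-11:55, 12:05-18:00, 20:20-21:00 (invert busy blocks within the working day).
Xiulan ∩ Noa: 08:30-08:35, 08:50-14:30, 16:35-19:50.
Xiulan ∩ Noa ∩ Nikolai: 10:15-14:30, 16:35-19:50.
Xiulan ∩ Noa ∩ Nikolai ∩ Tara: 10:15-14:30, 16:35-18:40.
Xiulan ∩ Noa ∩ Nikolai ∩ Tara ∩ Nadia: 10:15-12:20, 12:25-14:30, 16:35-18:40.
Xiulan ∩ Noa ∩ Nikolai ∩ Tara ∩ Nadia ∩ Gabriel: 10:55-11:55, 12:05-12:20, 12:25-14:30, 16:35-18:00.
So the common availability across everyone is 10:55-11:55, 12:05-12:20, 12:25-14:30, 16:35-18:00.
The first common window of at least 30 minutes is 10:55-11:55, so the earliest start is 10:55.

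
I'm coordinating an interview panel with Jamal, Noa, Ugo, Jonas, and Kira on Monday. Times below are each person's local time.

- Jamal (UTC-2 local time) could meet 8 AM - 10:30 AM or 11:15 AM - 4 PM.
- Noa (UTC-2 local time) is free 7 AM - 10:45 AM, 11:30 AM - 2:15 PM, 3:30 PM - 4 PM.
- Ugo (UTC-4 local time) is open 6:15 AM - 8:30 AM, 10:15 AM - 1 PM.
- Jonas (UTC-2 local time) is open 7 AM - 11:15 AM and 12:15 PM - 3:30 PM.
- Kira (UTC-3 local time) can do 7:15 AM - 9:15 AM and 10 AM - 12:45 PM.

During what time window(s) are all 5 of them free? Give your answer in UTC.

10:15-12:15, 14:15-15:45

Jamal in UTC: 10:00-12:30, 13:15-18:00 (add 2h to convert from UTC-2).
Noa in UTC: 09:00-12:45, 13:30-16:15, 17:30-18:00 (add 2h to convert from UTC-2).
Ugo in UTC: 10:15-12:30, 14:15-17:00 (add 4h to convert from UTC-4).
Jonas in UTC: 09:00-13:15, 14:15-17:30 (add 2h to convert from UTC-2).
Kira in UTC: 10:15-12:15, 13:00-15:45 (add 3h to convert from UTC-3).
Jamal ∩ Noa: 10:00-12:30, 13:30-16:15, 17:30-18:00.
Jamal ∩ Noa ∩ Ugo: 10:15-12:30, 14:15-16:15.
Jamal ∩ Noa ∩ Ugo ∩ Jonas: 10:15-12:30, 14:15-16:15.
Jamal ∩ Noa ∩ Ugo ∩ Jonas ∩ Kira: 10:15-12:15, 14:15-15:45.
Those are the intersection windows.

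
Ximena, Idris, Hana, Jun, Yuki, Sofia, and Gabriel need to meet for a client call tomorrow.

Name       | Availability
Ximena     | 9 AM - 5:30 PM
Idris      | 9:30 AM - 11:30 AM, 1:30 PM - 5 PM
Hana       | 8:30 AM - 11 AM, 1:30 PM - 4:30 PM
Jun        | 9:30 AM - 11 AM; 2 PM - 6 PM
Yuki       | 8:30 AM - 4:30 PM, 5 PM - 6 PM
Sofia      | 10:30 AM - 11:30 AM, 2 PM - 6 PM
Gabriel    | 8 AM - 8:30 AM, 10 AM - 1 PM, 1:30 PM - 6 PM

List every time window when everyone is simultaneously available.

Ximena ∩ Idris: 09:30-11:30, 13:30-17:00.
Ximena ∩ Idris ∩ Hana: 09:30-11:00, 13:30-16:30.
Ximena ∩ Idris ∩ Hana ∩ Jun: 09:30-11:00, 14:00-16:30.
Ximena ∩ Idris ∩ Hana ∩ Jun ∩ Yuki: 09:30-11:00, 14:00-16:30.
Ximena ∩ Idris ∩ Hana ∩ Jun ∩ Yuki ∩ Sofia: 10:30-11:00, 14:00-16:30.
Ximena ∩ Idris ∩ Hana ∩ Jun ∩ Yuki ∩ Sofia ∩ Gabriel: 10:30-11:00, 14:00-16:30.
So the common availability across everyone is 10:30-11:00, 14:00-16:30.

10:30-11:00, 14:00-16:30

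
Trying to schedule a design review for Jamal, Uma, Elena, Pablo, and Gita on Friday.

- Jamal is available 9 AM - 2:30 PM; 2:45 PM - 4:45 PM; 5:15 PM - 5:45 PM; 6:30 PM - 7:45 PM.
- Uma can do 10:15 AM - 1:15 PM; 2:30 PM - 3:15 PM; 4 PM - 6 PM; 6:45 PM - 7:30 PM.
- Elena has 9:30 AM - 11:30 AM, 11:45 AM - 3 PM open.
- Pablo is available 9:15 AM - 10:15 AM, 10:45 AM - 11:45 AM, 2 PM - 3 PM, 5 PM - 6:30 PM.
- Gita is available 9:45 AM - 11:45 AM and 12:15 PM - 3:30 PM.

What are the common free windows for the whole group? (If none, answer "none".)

Jamal ∩ Uma: 10:15-13:15, 14:45-15:15, 16:00-16:45, 17:15-17:45, 18:45-19:30.
Jamal ∩ Uma ∩ Elena: 10:15-11:30, 11:45-13:15, 14:45-15:00.
Jamal ∩ Uma ∩ Elena ∩ Pablo: 10:45-11:30, 14:45-15:00.
Jamal ∩ Uma ∩ Elena ∩ Pablo ∩ Gita: 10:45-11:30, 14:45-15:00.

10:45-11:30, 14:45-15:00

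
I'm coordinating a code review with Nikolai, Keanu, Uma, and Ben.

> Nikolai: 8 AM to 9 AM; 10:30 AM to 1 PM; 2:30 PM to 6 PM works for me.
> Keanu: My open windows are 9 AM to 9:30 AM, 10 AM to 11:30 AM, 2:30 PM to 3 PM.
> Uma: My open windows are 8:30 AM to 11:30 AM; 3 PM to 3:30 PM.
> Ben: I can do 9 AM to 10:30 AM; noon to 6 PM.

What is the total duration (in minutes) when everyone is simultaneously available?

0

Nikolai ∩ Keanu: 10:30-11:30, 14:30-15:00.
Nikolai ∩ Keanu ∩ Uma: 10:30-11:30.
Nikolai ∩ Keanu ∩ Uma ∩ Ben: ∅.
There is no time when everyone is free.
There is no common window, so the total is 0 minutes.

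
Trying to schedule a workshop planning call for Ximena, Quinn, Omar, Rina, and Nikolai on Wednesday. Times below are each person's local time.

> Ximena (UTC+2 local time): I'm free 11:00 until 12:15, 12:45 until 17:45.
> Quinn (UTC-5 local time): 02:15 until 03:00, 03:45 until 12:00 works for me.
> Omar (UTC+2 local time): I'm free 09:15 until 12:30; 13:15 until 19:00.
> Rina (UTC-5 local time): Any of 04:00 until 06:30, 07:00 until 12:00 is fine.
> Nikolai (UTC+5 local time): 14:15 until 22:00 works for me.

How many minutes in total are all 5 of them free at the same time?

Ximena in UTC: 09:00-10:15, 10:45-15:45 (subtract 2h to convert from UTC+2).
Quinn in UTC: 07:15-08:00, 08:45-17:00 (add 5h to convert from UTC-5).
Omar in UTC: 07:15-10:30, 11:15-17:00 (subtract 2h to convert from UTC+2).
Rina in UTC: 09:00-11:30, 12:00-17:00 (add 5h to convert from UTC-5).
Nikolai in UTC: 09:15-17:00 (subtract 5h to convert from UTC+5).
Ximena ∩ Quinn: 09:00-10:15, 10:45-15:45.
Ximena ∩ Quinn ∩ Omar: 09:00-10:15, 11:15-15:45.
Ximena ∩ Quinn ∩ Omar ∩ Rina: 09:00-10:15, 11:15-11:30, 12:00-15:45.
Ximena ∩ Quinn ∩ Omar ∩ Rina ∩ Nikolai: 09:15-10:15, 11:15-11:30, 12:00-15:45.
Summing the common windows: 60 + 15 + 225 = 300 minutes.

300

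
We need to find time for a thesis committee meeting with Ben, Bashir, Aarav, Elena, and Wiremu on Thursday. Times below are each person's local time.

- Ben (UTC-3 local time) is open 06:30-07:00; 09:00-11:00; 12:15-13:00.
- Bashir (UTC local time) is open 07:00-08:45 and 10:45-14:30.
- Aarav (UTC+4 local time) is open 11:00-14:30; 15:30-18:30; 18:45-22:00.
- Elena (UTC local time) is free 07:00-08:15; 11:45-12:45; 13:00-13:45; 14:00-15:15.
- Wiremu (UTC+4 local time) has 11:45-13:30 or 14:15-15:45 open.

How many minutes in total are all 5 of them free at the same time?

Ben in UTC: 09:30-10:00, 12:00-14:00, 15:15-16:00 (add 3h to convert from UTC-3).
Bashir in UTC: 07:00-08:45, 10:45-14:30.
Aarav in UTC: 07:00-10:30, 11:30-14:30, 14:45-18:00 (subtract 4h to convert from UTC+4).
Elena in UTC: 07:00-08:15, 11:45-12:45, 13:00-13:45, 14:00-15:15.
Wiremu in UTC: 07:45-09:30, 10:15-11:45 (subtract 4h to convert from UTC+4).
Ben ∩ Bashir: 12:00-14:00.
Ben ∩ Bashir ∩ Aarav: 12:00-14:00.
Ben ∩ Bashir ∩ Aarav ∩ Elena: 12:00-12:45, 13:00-13:45.
Ben ∩ Bashir ∩ Aarav ∩ Elena ∩ Wiremu: ∅.
There is no time when everyone is free.
There is no common window, so the total is 0 minutes.

0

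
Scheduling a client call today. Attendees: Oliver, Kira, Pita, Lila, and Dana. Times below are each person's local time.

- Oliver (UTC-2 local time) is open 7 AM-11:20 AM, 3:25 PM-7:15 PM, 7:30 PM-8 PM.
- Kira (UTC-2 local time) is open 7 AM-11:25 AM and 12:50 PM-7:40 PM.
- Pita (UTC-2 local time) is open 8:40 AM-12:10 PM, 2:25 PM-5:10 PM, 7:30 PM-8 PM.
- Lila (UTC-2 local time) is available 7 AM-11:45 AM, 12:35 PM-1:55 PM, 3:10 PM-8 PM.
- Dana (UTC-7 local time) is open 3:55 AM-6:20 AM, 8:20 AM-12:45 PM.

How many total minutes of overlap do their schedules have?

250

Oliver in UTC: 09:00-13:20, 17:25-21:15, 21:30-22:00 (add 2h to convert from UTC-2).
Kira in UTC: 09:00-13:25, 14:50-21:40 (add 2h to convert from UTC-2).
Pita in UTC: 10:40-14:10, 16:25-19:10, 21:30-22:00 (add 2h to convert from UTC-2).
Lila in UTC: 09:00-13:45, 14:35-15:55, 17:10-22:00 (add 2h to convert from UTC-2).
Dana in UTC: 10:55-13:20, 15:20-19:45 (add 7h to convert from UTC-7).
Oliver ∩ Kira: 09:00-13:20, 17:25-21:15, 21:30-21:40.
Oliver ∩ Kira ∩ Pita: 10:40-13:20, 17:25-19:10, 21:30-21:40.
Oliver ∩ Kira ∩ Pita ∩ Lila: 10:40-13:20, 17:25-19:10, 21:30-21:40.
Oliver ∩ Kira ∩ Pita ∩ Lila ∩ Dana: 10:55-13:20, 17:25-19:10.
So the common availability across everyone is 10:55-13:20, 17:25-19:10.
Summing the common windows: 145 + 105 = 250 minutes.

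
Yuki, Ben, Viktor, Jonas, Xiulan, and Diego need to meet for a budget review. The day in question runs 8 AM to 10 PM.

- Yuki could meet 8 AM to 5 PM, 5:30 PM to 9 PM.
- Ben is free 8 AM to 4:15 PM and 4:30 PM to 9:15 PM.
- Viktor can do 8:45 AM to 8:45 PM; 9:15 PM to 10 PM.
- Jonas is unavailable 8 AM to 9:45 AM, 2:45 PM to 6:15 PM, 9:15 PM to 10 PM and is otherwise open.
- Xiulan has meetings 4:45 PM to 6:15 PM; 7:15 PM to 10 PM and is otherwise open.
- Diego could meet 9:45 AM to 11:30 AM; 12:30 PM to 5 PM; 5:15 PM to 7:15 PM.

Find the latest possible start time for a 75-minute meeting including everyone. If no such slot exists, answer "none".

Yuki free: 08:00-17:00, 17:30-21:00.
Ben free: 08:00-16:15, 16:30-21:15.
Viktor free: 08:45-20:45, 21:15-22:00.
Jonas free: 09:45-14:45, 18:15-21:15 (invert busy blocks within the working day).
Xiulan free: 08:00-16:45, 18:15-19:15 (invert busy blocks within the working day).
Diego free: 09:45-11:30, 12:30-17:00, 17:15-19:15.
Yuki ∩ Ben: 08:00-16:15, 16:30-17:00, 17:30-21:00.
Yuki ∩ Ben ∩ Viktor: 08:45-16:15, 16:30-17:00, 17:30-20:45.
Yuki ∩ Ben ∩ Viktor ∩ Jonas: 09:45-14:45, 18:15-20:45.
Yuki ∩ Ben ∩ Viktor ∩ Jonas ∩ Xiulan: 09:45-14:45, 18:15-19:15.
Yuki ∩ Ben ∩ Viktor ∩ Jonas ∩ Xiulan ∩ Diego: 09:45-11:30, 12:30-14:45, 18:15-19:15.
The last common window of at least 75 minutes is 12:30-14:45; a 75-minute meeting can start as late as 13:30 and still end by 14:45.

13:30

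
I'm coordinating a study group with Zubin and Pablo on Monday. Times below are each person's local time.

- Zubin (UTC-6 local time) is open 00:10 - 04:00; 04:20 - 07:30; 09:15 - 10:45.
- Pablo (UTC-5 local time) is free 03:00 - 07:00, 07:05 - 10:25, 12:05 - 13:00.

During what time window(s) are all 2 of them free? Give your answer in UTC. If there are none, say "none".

08:00-10:00, 10:20-12:00, 12:05-13:30, 15:15-15:25

Zubin in UTC: 06:10-10:00, 10:20-13:30, 15:15-16:45 (add 6h to convert from UTC-6).
Pablo in UTC: 08:00-12:00, 12:05-15:25, 17:05-18:00 (add 5h to convert from UTC-5).
Zubin ∩ Pablo: 08:00-10:00, 10:20-12:00, 12:05-13:30, 15:15-15:25.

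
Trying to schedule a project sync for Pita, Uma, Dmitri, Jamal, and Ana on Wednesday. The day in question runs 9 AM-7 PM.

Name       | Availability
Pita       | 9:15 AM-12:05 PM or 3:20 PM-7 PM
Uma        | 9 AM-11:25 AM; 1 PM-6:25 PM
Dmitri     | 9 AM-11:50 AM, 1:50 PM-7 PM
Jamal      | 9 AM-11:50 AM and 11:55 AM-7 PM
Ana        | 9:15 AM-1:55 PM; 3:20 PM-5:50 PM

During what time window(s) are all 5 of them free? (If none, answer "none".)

Pita ∩ Uma: 09:15-11:25, 15:20-18:25.
Pita ∩ Uma ∩ Dmitri: 09:15-11:25, 15:20-18:25.
Pita ∩ Uma ∩ Dmitri ∩ Jamal: 09:15-11:25, 15:20-18:25.
Pita ∩ Uma ∩ Dmitri ∩ Jamal ∩ Ana: 09:15-11:25, 15:20-17:50.
So the common availability across everyone is 09:15-11:25, 15:20-17:50.

09:15-11:25, 15:20-17:50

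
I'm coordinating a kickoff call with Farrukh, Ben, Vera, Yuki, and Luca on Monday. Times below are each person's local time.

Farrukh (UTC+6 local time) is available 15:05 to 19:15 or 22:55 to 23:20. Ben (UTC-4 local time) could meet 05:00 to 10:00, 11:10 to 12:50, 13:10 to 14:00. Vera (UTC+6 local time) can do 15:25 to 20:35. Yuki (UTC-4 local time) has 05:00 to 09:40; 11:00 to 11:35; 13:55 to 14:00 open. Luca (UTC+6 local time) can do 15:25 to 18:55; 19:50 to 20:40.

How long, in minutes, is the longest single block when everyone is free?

210

Farrukh in UTC: 09:05-13:15, 16:55-17:20 (subtract 6h to convert from UTC+6).
Ben in UTC: 09:00-14:00, 15:10-16:50, 17:10-18:00 (add 4h to convert from UTC-4).
Vera in UTC: 09:25-14:35 (subtract 6h to convert from UTC+6).
Yuki in UTC: 09:00-13:40, 15:00-15:35, 17:55-18:00 (add 4h to convert from UTC-4).
Luca in UTC: 09:25-12:55, 13:50-14:40 (subtract 6h to convert from UTC+6).
Farrukh ∩ Ben: 09:05-13:15, 17:10-17:20.
Farrukh ∩ Ben ∩ Vera: 09:25-13:15.
Farrukh ∩ Ben ∩ Vera ∩ Yuki: 09:25-13:15.
Farrukh ∩ Ben ∩ Vera ∩ Yuki ∩ Luca: 09:25-12:55.
So the common availability across everyone is 09:25-12:55.
The longest is 09:25-12:55 at 210 minutes.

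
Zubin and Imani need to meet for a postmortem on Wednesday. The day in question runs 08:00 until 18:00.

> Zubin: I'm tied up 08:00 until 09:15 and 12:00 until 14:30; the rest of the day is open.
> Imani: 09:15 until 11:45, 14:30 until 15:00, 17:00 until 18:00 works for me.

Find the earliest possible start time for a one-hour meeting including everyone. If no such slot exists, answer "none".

Zubin free: 09:15-12:00, 14:30-18:00 (invert busy blocks within the working day).
Imani free: 09:15-11:45, 14:30-15:00, 17:00-18:00.
Zubin ∩ Imani: 09:15-11:45, 14:30-15:00, 17:00-18:00.
The first common window of at least 60 minutes is 09:15-11:45, so the earliest start is 09:15.

09:15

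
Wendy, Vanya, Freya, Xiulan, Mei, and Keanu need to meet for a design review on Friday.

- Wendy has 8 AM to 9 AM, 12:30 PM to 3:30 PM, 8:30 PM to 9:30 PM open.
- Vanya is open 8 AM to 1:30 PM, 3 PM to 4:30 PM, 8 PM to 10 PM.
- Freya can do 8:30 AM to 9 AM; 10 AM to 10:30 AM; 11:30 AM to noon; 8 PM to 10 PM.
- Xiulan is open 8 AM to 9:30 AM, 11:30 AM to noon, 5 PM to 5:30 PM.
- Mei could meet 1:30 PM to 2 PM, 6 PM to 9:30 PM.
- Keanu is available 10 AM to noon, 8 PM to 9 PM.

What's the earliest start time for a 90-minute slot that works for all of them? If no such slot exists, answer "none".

Wendy ∩ Vanya: 08:00-09:00, 12:30-13:30, 15:00-15:30, 20:30-21:30.
Wendy ∩ Vanya ∩ Freya: 08:30-09:00, 20:30-21:30.
Wendy ∩ Vanya ∩ Freya ∩ Xiulan: 08:30-09:00.
Wendy ∩ Vanya ∩ Freya ∩ Xiulan ∩ Mei: ∅.
Wendy ∩ Vanya ∩ Freya ∩ Xiulan ∩ Mei ∩ Keanu: ∅.
There is no time when everyone is free.
No common window is at least 90 minutes long.

none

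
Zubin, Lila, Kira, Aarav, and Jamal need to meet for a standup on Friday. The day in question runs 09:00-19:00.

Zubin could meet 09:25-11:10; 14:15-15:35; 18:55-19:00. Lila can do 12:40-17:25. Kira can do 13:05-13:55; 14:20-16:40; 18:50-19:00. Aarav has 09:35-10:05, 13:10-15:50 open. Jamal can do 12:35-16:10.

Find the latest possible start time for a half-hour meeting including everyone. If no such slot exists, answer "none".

15:05

Zubin ∩ Lila: 14:15-15:35.
Zubin ∩ Lila ∩ Kira: 14:20-15:35.
Zubin ∩ Lila ∩ Kira ∩ Aarav: 14:20-15:35.
Zubin ∩ Lila ∩ Kira ∩ Aarav ∩ Jamal: 14:20-15:35.
The last common window of at least 30 minutes is 14:20-15:35; a 30-minute meeting can start as late as 15:05 and still end by 15:35.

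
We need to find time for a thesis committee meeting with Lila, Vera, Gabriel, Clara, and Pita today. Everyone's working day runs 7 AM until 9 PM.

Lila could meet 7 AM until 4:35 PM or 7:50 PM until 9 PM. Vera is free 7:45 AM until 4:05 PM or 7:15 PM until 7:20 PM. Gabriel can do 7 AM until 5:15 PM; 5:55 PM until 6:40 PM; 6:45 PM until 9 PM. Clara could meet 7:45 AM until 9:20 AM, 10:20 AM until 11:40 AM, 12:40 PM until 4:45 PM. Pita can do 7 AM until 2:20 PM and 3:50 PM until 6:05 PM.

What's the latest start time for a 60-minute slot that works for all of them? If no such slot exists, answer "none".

Lila ∩ Vera: 07:45-16:05.
Lila ∩ Vera ∩ Gabriel: 07:45-16:05.
Lila ∩ Vera ∩ Gabriel ∩ Clara: 07:45-09:20, 10:20-11:40, 12:40-16:05.
Lila ∩ Vera ∩ Gabriel ∩ Clara ∩ Pita: 07:45-09:20, 10:20-11:40, 12:40-14:20, 15:50-16:05.
The last common window of at least 60 minutes is 12:40-14:20; a 60-minute meeting can start as late as 13:20 and still end by 14:20.

13:20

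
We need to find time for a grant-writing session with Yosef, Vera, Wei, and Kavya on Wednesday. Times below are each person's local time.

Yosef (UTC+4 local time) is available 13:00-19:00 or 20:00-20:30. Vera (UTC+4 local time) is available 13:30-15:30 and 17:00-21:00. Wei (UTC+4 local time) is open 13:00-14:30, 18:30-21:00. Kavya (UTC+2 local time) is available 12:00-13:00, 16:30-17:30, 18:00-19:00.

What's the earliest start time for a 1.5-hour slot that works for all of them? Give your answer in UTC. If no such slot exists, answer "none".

Yosef in UTC: 09:00-15:00, 16:00-16:30 (subtract 4h to convert from UTC+4).
Vera in UTC: 09:30-11:30, 13:00-17:00 (subtract 4h to convert from UTC+4).
Wei in UTC: 09:00-10:30, 14:30-17:00 (subtract 4h to convert from UTC+4).
Kavya in UTC: 10:00-11:00, 14:30-15:30, 16:00-17:00 (subtract 2h to convert from UTC+2).
Yosef ∩ Vera: 09:30-11:30, 13:00-15:00, 16:00-16:30.
Yosef ∩ Vera ∩ Wei: 09:30-10:30, 14:30-15:00, 16:00-16:30.
Yosef ∩ Vera ∩ Wei ∩ Kavya: 10:00-10:30, 14:30-15:00, 16:00-16:30.
Those are the intersection windows.
No common window is at least 90 minutes long.

none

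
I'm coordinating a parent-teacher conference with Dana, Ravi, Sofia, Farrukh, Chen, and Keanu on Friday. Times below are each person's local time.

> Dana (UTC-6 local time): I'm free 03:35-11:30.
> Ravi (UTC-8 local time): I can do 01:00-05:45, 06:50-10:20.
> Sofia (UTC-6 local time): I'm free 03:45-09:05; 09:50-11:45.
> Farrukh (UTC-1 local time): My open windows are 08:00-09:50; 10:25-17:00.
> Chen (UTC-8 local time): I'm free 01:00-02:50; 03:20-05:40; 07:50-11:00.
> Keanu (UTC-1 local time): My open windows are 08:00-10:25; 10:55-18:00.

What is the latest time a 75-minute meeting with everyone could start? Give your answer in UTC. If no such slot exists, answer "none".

Dana in UTC: 09:35-17:30 (add 6h to convert from UTC-6).
Ravi in UTC: 09:00-13:45, 14:50-18:20 (add 8h to convert from UTC-8).
Sofia in UTC: 09:45-15:05, 15:50-17:45 (add 6h to convert from UTC-6).
Farrukh in UTC: 09:00-10:50, 11:25-18:00 (add 1h to convert from UTC-1).
Chen in UTC: 09:00-10:50, 11:20-13:40, 15:50-19:00 (add 8h to convert from UTC-8).
Keanu in UTC: 09:00-11:25, 11:55-19:00 (add 1h to convert from UTC-1).
Dana ∩ Ravi: 09:35-13:45, 14:50-17:30.
Dana ∩ Ravi ∩ Sofia: 09:45-13:45, 14:50-15:05, 15:50-17:30.
Dana ∩ Ravi ∩ Sofia ∩ Farrukh: 09:45-10:50, 11:25-13:45, 14:50-15:05, 15:50-17:30.
Dana ∩ Ravi ∩ Sofia ∩ Farrukh ∩ Chen: 09:45-10:50, 11:25-13:40, 15:50-17:30.
Dana ∩ Ravi ∩ Sofia ∩ Farrukh ∩ Chen ∩ Keanu: 09:45-10:50, 11:55-13:40, 15:50-17:30.
The last common window of at least 75 minutes is 15:50-17:30; a 75-minute meeting can start as late as 16:15 and still end by 17:30.

16:15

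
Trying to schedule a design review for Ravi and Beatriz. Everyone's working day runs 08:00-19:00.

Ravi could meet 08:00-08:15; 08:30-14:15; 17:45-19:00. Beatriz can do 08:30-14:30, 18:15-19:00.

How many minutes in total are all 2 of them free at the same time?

390

Ravi ∩ Beatriz: 08:30-14:15, 18:15-19:00.
Summing the common windows: 345 + 45 = 390 minutes.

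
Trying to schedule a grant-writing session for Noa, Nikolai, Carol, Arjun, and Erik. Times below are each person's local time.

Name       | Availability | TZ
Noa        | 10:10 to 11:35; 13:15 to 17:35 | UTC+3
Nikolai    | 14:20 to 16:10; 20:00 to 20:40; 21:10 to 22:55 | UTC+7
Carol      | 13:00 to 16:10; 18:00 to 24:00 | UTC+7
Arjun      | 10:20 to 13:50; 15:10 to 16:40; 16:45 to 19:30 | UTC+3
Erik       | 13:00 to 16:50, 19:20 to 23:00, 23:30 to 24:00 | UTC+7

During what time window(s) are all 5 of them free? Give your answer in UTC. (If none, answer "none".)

07:20-08:35, 13:00-13:40, 14:10-14:35

Noa in UTC: 07:10-08:35, 10:15-14:35 (subtract 3h to convert from UTC+3).
Nikolai in UTC: 07:20-09:10, 13:00-13:40, 14:10-15:55 (subtract 7h to convert from UTC+7).
Carol in UTC: 06:00-09:10, 11:00-17:00 (subtract 7h to convert from UTC+7).
Arjun in UTC: 07:20-10:50, 12:10-13:40, 13:45-16:30 (subtract 3h to convert from UTC+3).
Erik in UTC: 06:00-09:50, 12:20-16:00, 16:30-17:00 (subtract 7h to convert from UTC+7).
Noa ∩ Nikolai: 07:20-08:35, 13:00-13:40, 14:10-14:35.
Noa ∩ Nikolai ∩ Carol: 07:20-08:35, 13:00-13:40, 14:10-14:35.
Noa ∩ Nikolai ∩ Carol ∩ Arjun: 07:20-08:35, 13:00-13:40, 14:10-14:35.
Noa ∩ Nikolai ∩ Carol ∩ Arjun ∩ Erik: 07:20-08:35, 13:00-13:40, 14:10-14:35.
So the common availability across everyone is 07:20-08:35, 13:00-13:40, 14:10-14:35.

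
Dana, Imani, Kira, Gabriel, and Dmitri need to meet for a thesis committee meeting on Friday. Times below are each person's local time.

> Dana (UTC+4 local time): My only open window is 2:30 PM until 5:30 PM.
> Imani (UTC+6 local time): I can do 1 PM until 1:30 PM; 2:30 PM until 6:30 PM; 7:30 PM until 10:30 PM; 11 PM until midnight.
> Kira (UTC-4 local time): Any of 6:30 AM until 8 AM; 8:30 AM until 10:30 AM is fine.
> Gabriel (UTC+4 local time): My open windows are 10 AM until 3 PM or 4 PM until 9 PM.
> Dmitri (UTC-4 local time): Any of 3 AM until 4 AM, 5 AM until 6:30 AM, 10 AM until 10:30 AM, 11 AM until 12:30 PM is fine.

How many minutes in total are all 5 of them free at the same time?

Dana in UTC: 10:30-13:30 (subtract 4h to convert from UTC+4).
Imani in UTC: 07:00-07:30, 08:30-12:30, 13:30-16:30, 17:00-18:00 (subtract 6h to convert from UTC+6).
Kira in UTC: 10:30-12:00, 12:30-14:30 (add 4h to convert from UTC-4).
Gabriel in UTC: 06:00-11:00, 12:00-17:00 (subtract 4h to convert from UTC+4).
Dmitri in UTC: 07:00-08:00, 09:00-10:30, 14:00-14:30, 15:00-16:30 (add 4h to convert from UTC-4).
Dana ∩ Imani: 10:30-12:30.
Dana ∩ Imani ∩ Kira: 10:30-12:00.
Dana ∩ Imani ∩ Kira ∩ Gabriel: 10:30-11:00.
Dana ∩ Imani ∩ Kira ∩ Gabriel ∩ Dmitri: ∅.
There is no time when everyone is free.
There is no common window, so the total is 0 minutes.

0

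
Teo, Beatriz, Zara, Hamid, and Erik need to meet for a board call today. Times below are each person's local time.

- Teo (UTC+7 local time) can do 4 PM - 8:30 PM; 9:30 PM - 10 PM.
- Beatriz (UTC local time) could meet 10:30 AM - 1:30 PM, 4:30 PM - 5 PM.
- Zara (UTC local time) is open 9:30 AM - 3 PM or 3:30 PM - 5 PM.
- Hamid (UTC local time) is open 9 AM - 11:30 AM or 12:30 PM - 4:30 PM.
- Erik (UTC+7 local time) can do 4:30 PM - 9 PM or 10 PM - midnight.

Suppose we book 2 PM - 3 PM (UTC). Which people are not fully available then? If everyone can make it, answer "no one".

Teo in UTC: 09:00-13:30, 14:30-15:00 (subtract 7h to convert from UTC+7).
Beatriz in UTC: 10:30-13:30, 16:30-17:00.
Zara in UTC: 09:30-15:00, 15:30-17:00.
Hamid in UTC: 09:00-11:30, 12:30-16:30.
Erik in UTC: 09:30-14:00, 15:00-17:00 (subtract 7h to convert from UTC+7).
Teo: not fully free for 14:00-15:00. Beatriz: not fully free for 14:00-15:00. Zara: free for 14:00-15:00. Hamid: free for 14:00-15:00. Erik: not fully free for 14:00-15:00.

Beatriz, Erik, Teo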